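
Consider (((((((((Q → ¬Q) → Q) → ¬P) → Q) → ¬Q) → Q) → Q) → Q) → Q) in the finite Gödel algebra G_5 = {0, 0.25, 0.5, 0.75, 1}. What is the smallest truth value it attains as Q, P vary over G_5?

The minimum is attained at Q = 0.25, P = 0:
  ¬Q: Gödel ¬ of 0.25 = 0 (operand ≠ 0)
  (Q → ¬Q): 0.25 > 0, so result = 0
  ((Q → ¬Q) → Q): 0 ≤ 0.25, so result = 1
  ¬P: Gödel ¬ of 0 = 1 (operand is 0)
  (((Q → ¬Q) → Q) → ¬P): 1 ≤ 1, so result = 1
  ((((Q → ¬Q) → Q) → ¬P) → Q): 1 > 0.25, so result = 0.25
  ¬Q: Gödel ¬ of 0.25 = 0 (operand ≠ 0)
  (((((Q → ¬Q) → Q) → ¬P) → Q) → ¬Q): 0.25 > 0, so result = 0
  ((((((Q → ¬Q) → Q) → ¬P) → Q) → ¬Q) → Q): 0 ≤ 0.25, so result = 1
  (((((((Q → ¬Q) → Q) → ¬P) → Q) → ¬Q) → Q) → Q): 1 > 0.25, so result = 0.25
  ((((((((Q → ¬Q) → Q) → ¬P) → Q) → ¬Q) → Q) → Q) → Q): 0.25 ≤ 0.25, so result = 1
  (((((((((Q → ¬Q) → Q) → ¬P) → Q) → ¬Q) → Q) → Q) → Q) → Q): 1 > 0.25, so result = 0.25
Checking all 25 assignments confirms none give a value below 0.25.

0.25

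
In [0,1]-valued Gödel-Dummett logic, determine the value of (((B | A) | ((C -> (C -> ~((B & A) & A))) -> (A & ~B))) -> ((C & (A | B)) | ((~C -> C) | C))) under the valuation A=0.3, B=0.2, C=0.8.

(B | A) = max(0.2, 0.3) = 0.3
(B & A) = min(0.2, 0.3) = 0.2
((B & A) & A) = min(0.2, 0.3) = 0.2
~((B & A) & A): Gödel ¬ of 0.2 = 0 (operand ≠ 0)
(C -> ~((B & A) & A)): 0.8 > 0, so result = 0
(C -> (C -> ~((B & A) & A))): 0.8 > 0, so result = 0
~B: Gödel ¬ of 0.2 = 0 (operand ≠ 0)
(A & ~B) = min(0.3, 0) = 0
((C -> (C -> ~((B & A) & A))) -> (A & ~B)): 0 ≤ 0, so result = 1
((B | A) | ((C -> (C -> ~((B & A) & A))) -> (A & ~B))) = max(0.3, 1) = 1
(A | B) = max(0.3, 0.2) = 0.3
(C & (A | B)) = min(0.8, 0.3) = 0.3
~C: Gödel ¬ of 0.8 = 0 (operand ≠ 0)
(~C -> C): 0 ≤ 0.8, so result = 1
((~C -> C) | C) = max(1, 0.8) = 1
((C & (A | B)) | ((~C -> C) | C)) = max(0.3, 1) = 1
(((B | A) | ((C -> (C -> ~((B & A) & A))) -> (A & ~B))) -> ((C & (A | B)) | ((~C -> C) | C))): 1 ≤ 1, so result = 1

1.00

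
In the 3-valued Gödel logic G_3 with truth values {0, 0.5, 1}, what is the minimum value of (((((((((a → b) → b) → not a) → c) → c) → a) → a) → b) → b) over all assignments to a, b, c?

0.50

The minimum is attained at a = 0.5, b = 0.5, c = 0:
  (a → b): 0.5 ≤ 0.5, so result = 1
  ((a → b) → b): 1 > 0.5, so result = 0.5
  not a: Gödel ¬ of 0.5 = 0 (operand ≠ 0)
  (((a → b) → b) → not a): 0.5 > 0, so result = 0
  ((((a → b) → b) → not a) → c): 0 ≤ 0, so result = 1
  (((((a → b) → b) → not a) → c) → c): 1 > 0, so result = 0
  ((((((a → b) → b) → not a) → c) → c) → a): 0 ≤ 0.5, so result = 1
  (((((((a → b) → b) → not a) → c) → c) → a) → a): 1 > 0.5, so result = 0.5
  ((((((((a → b) → b) → not a) → c) → c) → a) → a) → b): 0.5 ≤ 0.5, so result = 1
  (((((((((a → b) → b) → not a) → c) → c) → a) → a) → b) → b): 1 > 0.5, so result = 0.5
Checking all 27 assignments confirms none give a value below 0.50.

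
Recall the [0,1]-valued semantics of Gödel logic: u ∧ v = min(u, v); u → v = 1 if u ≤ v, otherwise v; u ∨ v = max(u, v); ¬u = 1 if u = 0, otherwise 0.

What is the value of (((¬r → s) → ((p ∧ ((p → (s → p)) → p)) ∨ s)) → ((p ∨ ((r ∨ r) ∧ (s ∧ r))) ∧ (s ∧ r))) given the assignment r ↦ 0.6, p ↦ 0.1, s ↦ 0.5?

1.00

¬r: Gödel ¬ of 0.6 = 0 (operand ≠ 0)
(¬r → s): 0 ≤ 0.5, so result = 1
(s → p): 0.5 > 0.1, so result = 0.1
(p → (s → p)): 0.1 ≤ 0.1, so result = 1
((p → (s → p)) → p): 1 > 0.1, so result = 0.1
(p ∧ ((p → (s → p)) → p)) = min(0.1, 0.1) = 0.1
((p ∧ ((p → (s → p)) → p)) ∨ s) = max(0.1, 0.5) = 0.5
((¬r → s) → ((p ∧ ((p → (s → p)) → p)) ∨ s)): 1 > 0.5, so result = 0.5
(r ∨ r) = max(0.6, 0.6) = 0.6
(s ∧ r) = min(0.5, 0.6) = 0.5
((r ∨ r) ∧ (s ∧ r)) = min(0.6, 0.5) = 0.5
(p ∨ ((r ∨ r) ∧ (s ∧ r))) = max(0.1, 0.5) = 0.5
(s ∧ r) = min(0.5, 0.6) = 0.5
((p ∨ ((r ∨ r) ∧ (s ∧ r))) ∧ (s ∧ r)) = min(0.5, 0.5) = 0.5
(((¬r → s) → ((p ∧ ((p → (s → p)) → p)) ∨ s)) → ((p ∨ ((r ∨ r) ∧ (s ∧ r))) ∧ (s ∧ r))): 0.5 ≤ 0.5, so result = 1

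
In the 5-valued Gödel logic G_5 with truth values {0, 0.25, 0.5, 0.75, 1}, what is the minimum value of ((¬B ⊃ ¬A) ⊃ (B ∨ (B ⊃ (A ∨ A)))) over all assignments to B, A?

0.25

The minimum is attained at B = 0.25, A = 0:
  ¬B: Gödel ¬ of 0.25 = 0 (operand ≠ 0)
  ¬A: Gödel ¬ of 0 = 1 (operand is 0)
  (¬B ⊃ ¬A): 0 ≤ 1, so result = 1
  (A ∨ A) = max(0, 0) = 0
  (B ⊃ (A ∨ A)): 0.25 > 0, so result = 0
  (B ∨ (B ⊃ (A ∨ A))) = max(0.25, 0) = 0.25
  ((¬B ⊃ ¬A) ⊃ (B ∨ (B ⊃ (A ∨ A)))): 1 > 0.25, so result = 0.25
Checking all 25 assignments confirms none give a value below 0.25.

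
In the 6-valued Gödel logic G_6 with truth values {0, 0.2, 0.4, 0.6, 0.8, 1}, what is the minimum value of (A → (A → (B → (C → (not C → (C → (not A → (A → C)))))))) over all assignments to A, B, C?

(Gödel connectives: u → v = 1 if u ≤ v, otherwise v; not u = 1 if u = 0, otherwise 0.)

1.00

Every assignment gives 1. For instance at A = 0, B = 0, C = 0:
  not C: Gödel ¬ of 0 = 1 (operand is 0)
  not A: Gödel ¬ of 0 = 1 (operand is 0)
  (A → C): 0 ≤ 0, so result = 1
  (not A → (A → C)): 1 ≤ 1, so result = 1
  (C → (not A → (A → C))): 0 ≤ 1, so result = 1
  (not C → (C → (not A → (A → C)))): 1 ≤ 1, so result = 1
  (C → (not C → (C → (not A → (A → C))))): 0 ≤ 1, so result = 1
  (B → (C → (not C → (C → (not A → (A → C)))))): 0 ≤ 1, so result = 1
  (A → (B → (C → (not C → (C → (not A → (A → C))))))): 0 ≤ 1, so result = 1
  (A → (A → (B → (C → (not C → (C → (not A → (A → C)))))))): 0 ≤ 1, so result = 1
All 216 assignments give value 1 — the formula is a G_6-tautology.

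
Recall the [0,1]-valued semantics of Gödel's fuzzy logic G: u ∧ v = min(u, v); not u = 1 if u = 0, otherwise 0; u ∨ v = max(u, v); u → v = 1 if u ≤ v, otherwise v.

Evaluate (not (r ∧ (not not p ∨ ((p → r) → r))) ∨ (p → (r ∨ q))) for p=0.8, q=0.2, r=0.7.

not p: Gödel ¬ of 0.8 = 0 (operand ≠ 0)
not not p: Gödel ¬ of 0 = 1 (operand is 0)
(p → r): 0.8 > 0.7, so result = 0.7
((p → r) → r): 0.7 ≤ 0.7, so result = 1
(not not p ∨ ((p → r) → r)) = max(1, 1) = 1
(r ∧ (not not p ∨ ((p → r) → r))) = min(0.7, 1) = 0.7
not (r ∧ (not not p ∨ ((p → r) → r))): Gödel ¬ of 0.7 = 0 (operand ≠ 0)
(r ∨ q) = max(0.7, 0.2) = 0.7
(p → (r ∨ q)): 0.8 > 0.7, so result = 0.7
(not (r ∧ (not not p ∨ ((p → r) → r))) ∨ (p → (r ∨ q))) = max(0, 0.7) = 0.7

0.70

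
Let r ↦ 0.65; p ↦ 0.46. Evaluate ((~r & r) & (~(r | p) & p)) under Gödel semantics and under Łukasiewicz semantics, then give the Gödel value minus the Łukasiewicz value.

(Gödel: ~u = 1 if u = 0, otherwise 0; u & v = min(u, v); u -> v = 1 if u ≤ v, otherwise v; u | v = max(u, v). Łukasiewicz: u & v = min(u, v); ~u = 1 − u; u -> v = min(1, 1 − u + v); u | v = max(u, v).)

Gödel evaluation:
  ~r: Gödel ¬ of 0.65 = 0 (operand ≠ 0)
  (~r & r) = min(0, 0.65) = 0
  (r | p) = max(0.65, 0.46) = 0.65
  ~(r | p): Gödel ¬ of 0.65 = 0 (operand ≠ 0)
  (~(r | p) & p) = min(0, 0.46) = 0
  ((~r & r) & (~(r | p) & p)) = min(0, 0) = 0
  Gödel value = 0
Łukasiewicz evaluation:
  ~r: Łukasiewicz ¬ gives 1 − 0.65 = 0.35
  (~r & r) = min(0.35, 0.65) = 0.35
  (r | p) = max(0.65, 0.46) = 0.65
  ~(r | p): Łukasiewicz ¬ gives 1 − 0.65 = 0.35
  (~(r | p) & p) = min(0.35, 0.46) = 0.35
  ((~r & r) & (~(r | p) & p)) = min(0.35, 0.35) = 0.35
  Łukasiewicz value = 0.35
Difference: 0 − 0.35 = -0.35

-0.35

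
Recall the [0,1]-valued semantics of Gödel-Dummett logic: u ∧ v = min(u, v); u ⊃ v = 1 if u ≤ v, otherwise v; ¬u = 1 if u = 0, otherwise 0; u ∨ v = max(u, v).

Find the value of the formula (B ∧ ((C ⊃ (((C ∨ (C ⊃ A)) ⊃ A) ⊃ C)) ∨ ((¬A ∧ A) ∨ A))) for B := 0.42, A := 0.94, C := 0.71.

(C ⊃ A): 0.71 ≤ 0.94, so result = 1
(C ∨ (C ⊃ A)) = max(0.71, 1) = 1
((C ∨ (C ⊃ A)) ⊃ A): 1 > 0.94, so result = 0.94
(((C ∨ (C ⊃ A)) ⊃ A) ⊃ C): 0.94 > 0.71, so result = 0.71
(C ⊃ (((C ∨ (C ⊃ A)) ⊃ A) ⊃ C)): 0.71 ≤ 0.71, so result = 1
¬A: Gödel ¬ of 0.94 = 0 (operand ≠ 0)
(¬A ∧ A) = min(0, 0.94) = 0
((¬A ∧ A) ∨ A) = max(0, 0.94) = 0.94
((C ⊃ (((C ∨ (C ⊃ A)) ⊃ A) ⊃ C)) ∨ ((¬A ∧ A) ∨ A)) = max(1, 0.94) = 1
(B ∧ ((C ⊃ (((C ∨ (C ⊃ A)) ⊃ A) ⊃ C)) ∨ ((¬A ∧ A) ∨ A))) = min(0.42, 1) = 0.42

0.42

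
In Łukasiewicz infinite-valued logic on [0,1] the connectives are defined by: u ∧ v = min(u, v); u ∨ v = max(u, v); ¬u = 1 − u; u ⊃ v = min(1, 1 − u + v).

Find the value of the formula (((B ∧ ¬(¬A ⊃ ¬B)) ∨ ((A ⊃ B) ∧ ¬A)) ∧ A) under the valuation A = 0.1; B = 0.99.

0.10

¬A: Łukasiewicz ¬ gives 1 − 0.1 = 0.9
¬B: Łukasiewicz ¬ gives 1 − 0.99 = 0.01
(¬A ⊃ ¬B): min(1, 1 − 0.9 + 0.01) = 0.11
¬(¬A ⊃ ¬B): Łukasiewicz ¬ gives 1 − 0.11 = 0.89
(B ∧ ¬(¬A ⊃ ¬B)) = min(0.99, 0.89) = 0.89
(A ⊃ B): min(1, 1 − 0.1 + 0.99) = 1
¬A: Łukasiewicz ¬ gives 1 − 0.1 = 0.9
((A ⊃ B) ∧ ¬A) = min(1, 0.9) = 0.9
((B ∧ ¬(¬A ⊃ ¬B)) ∨ ((A ⊃ B) ∧ ¬A)) = max(0.89, 0.9) = 0.9
(((B ∧ ¬(¬A ⊃ ¬B)) ∨ ((A ⊃ B) ∧ ¬A)) ∧ A) = min(0.9, 0.1) = 0.1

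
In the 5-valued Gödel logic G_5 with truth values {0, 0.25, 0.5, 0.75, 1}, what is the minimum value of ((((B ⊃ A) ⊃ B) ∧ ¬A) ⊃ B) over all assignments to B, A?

0.25

The minimum is attained at B = 0.25, A = 0:
  (B ⊃ A): 0.25 > 0, so result = 0
  ((B ⊃ A) ⊃ B): 0 ≤ 0.25, so result = 1
  ¬A: Gödel ¬ of 0 = 1 (operand is 0)
  (((B ⊃ A) ⊃ B) ∧ ¬A) = min(1, 1) = 1
  ((((B ⊃ A) ⊃ B) ∧ ¬A) ⊃ B): 1 > 0.25, so result = 0.25
Checking all 25 assignments confirms none give a value below 0.25.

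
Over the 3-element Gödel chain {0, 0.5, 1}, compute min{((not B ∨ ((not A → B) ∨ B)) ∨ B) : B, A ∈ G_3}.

The minimum is attained at B = 0.5, A = 0:
  not B: Gödel ¬ of 0.5 = 0 (operand ≠ 0)
  not A: Gödel ¬ of 0 = 1 (operand is 0)
  (not A → B): 1 > 0.5, so result = 0.5
  ((not A → B) ∨ B) = max(0.5, 0.5) = 0.5
  (not B ∨ ((not A → B) ∨ B)) = max(0, 0.5) = 0.5
  ((not B ∨ ((not A → B) ∨ B)) ∨ B) = max(0.5, 0.5) = 0.5
Checking all 9 assignments confirms none give a value below 0.50.

0.50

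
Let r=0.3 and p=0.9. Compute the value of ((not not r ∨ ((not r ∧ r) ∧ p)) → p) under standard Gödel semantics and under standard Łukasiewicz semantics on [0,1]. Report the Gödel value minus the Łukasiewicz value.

-0.10

Gödel evaluation:
  not r: Gödel ¬ of 0.3 = 0 (operand ≠ 0)
  not not r: Gödel ¬ of 0 = 1 (operand is 0)
  not r: Gödel ¬ of 0.3 = 0 (operand ≠ 0)
  (not r ∧ r) = min(0, 0.3) = 0
  ((not r ∧ r) ∧ p) = min(0, 0.9) = 0
  (not not r ∨ ((not r ∧ r) ∧ p)) = max(1, 0) = 1
  ((not not r ∨ ((not r ∧ r) ∧ p)) → p): 1 > 0.9, so result = 0.9
  Gödel value = 0.9
Łukasiewicz evaluation:
  not r: Łukasiewicz ¬ gives 1 − 0.3 = 0.7
  not not r: Łukasiewicz ¬ gives 1 − 0.7 = 0.3
  not r: Łukasiewicz ¬ gives 1 − 0.3 = 0.7
  (not r ∧ r) = min(0.7, 0.3) = 0.3
  ((not r ∧ r) ∧ p) = min(0.3, 0.9) = 0.3
  (not not r ∨ ((not r ∧ r) ∧ p)) = max(0.3, 0.3) = 0.3
  ((not not r ∨ ((not r ∧ r) ∧ p)) → p): min(1, 1 − 0.3 + 0.9) = 1
  Łukasiewicz value = 1
Difference: 0.9 − 1 = -0.10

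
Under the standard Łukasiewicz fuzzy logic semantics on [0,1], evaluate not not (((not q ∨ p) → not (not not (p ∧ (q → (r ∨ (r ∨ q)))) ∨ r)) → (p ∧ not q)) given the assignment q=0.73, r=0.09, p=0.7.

0.67

not q: Łukasiewicz ¬ gives 1 − 0.73 = 0.27
(not q ∨ p) = max(0.27, 0.7) = 0.7
(r ∨ q) = max(0.09, 0.73) = 0.73
(r ∨ (r ∨ q)) = max(0.09, 0.73) = 0.73
(q → (r ∨ (r ∨ q))): min(1, 1 − 0.73 + 0.73) = 1
(p ∧ (q → (r ∨ (r ∨ q)))) = min(0.7, 1) = 0.7
not (p ∧ (q → (r ∨ (r ∨ q)))): Łukasiewicz ¬ gives 1 − 0.7 = 0.3
not not (p ∧ (q → (r ∨ (r ∨ q)))): Łukasiewicz ¬ gives 1 − 0.3 = 0.7
(not not (p ∧ (q → (r ∨ (r ∨ q)))) ∨ r) = max(0.7, 0.09) = 0.7
not (not not (p ∧ (q → (r ∨ (r ∨ q)))) ∨ r): Łukasiewicz ¬ gives 1 − 0.7 = 0.3
((not q ∨ p) → not (not not (p ∧ (q → (r ∨ (r ∨ q)))) ∨ r)): min(1, 1 − 0.7 + 0.3) = 0.6
not q: Łukasiewicz ¬ gives 1 − 0.73 = 0.27
(p ∧ not q) = min(0.7, 0.27) = 0.27
(((not q ∨ p) → not (not not (p ∧ (q → (r ∨ (r ∨ q)))) ∨ r)) → (p ∧ not q)): min(1, 1 − 0.6 + 0.27) = 0.67
not (((not q ∨ p) → not (not not (p ∧ (q → (r ∨ (r ∨ q)))) ∨ r)) → (p ∧ not q)): Łukasiewicz ¬ gives 1 − 0.67 = 0.33
not not (((not q ∨ p) → not (not not (p ∧ (q → (r ∨ (r ∨ q)))) ∨ r)) → (p ∧ not q)): Łukasiewicz ¬ gives 1 − 0.33 = 0.67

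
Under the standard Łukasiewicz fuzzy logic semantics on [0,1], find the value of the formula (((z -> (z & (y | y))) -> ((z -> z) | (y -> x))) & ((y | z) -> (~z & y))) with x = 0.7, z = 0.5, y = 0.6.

0.90

(y | y) = max(0.6, 0.6) = 0.6
(z & (y | y)) = min(0.5, 0.6) = 0.5
(z -> (z & (y | y))): min(1, 1 − 0.5 + 0.5) = 1
(z -> z): min(1, 1 − 0.5 + 0.5) = 1
(y -> x): min(1, 1 − 0.6 + 0.7) = 1
((z -> z) | (y -> x)) = max(1, 1) = 1
((z -> (z & (y | y))) -> ((z -> z) | (y -> x))): min(1, 1 − 1 + 1) = 1
(y | z) = max(0.6, 0.5) = 0.6
~z: Łukasiewicz ¬ gives 1 − 0.5 = 0.5
(~z & y) = min(0.5, 0.6) = 0.5
((y | z) -> (~z & y)): min(1, 1 − 0.6 + 0.5) = 0.9
(((z -> (z & (y | y))) -> ((z -> z) | (y -> x))) & ((y | z) -> (~z & y))) = min(1, 0.9) = 0.9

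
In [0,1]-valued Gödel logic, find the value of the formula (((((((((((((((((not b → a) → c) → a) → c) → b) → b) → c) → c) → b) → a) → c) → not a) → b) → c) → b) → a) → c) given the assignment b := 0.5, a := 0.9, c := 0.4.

0.40

not b: Gödel ¬ of 0.5 = 0 (operand ≠ 0)
(not b → a): 0 ≤ 0.9, so result = 1
((not b → a) → c): 1 > 0.4, so result = 0.4
(((not b → a) → c) → a): 0.4 ≤ 0.9, so result = 1
((((not b → a) → c) → a) → c): 1 > 0.4, so result = 0.4
(((((not b → a) → c) → a) → c) → b): 0.4 ≤ 0.5, so result = 1
((((((not b → a) → c) → a) → c) → b) → b): 1 > 0.5, so result = 0.5
(((((((not b → a) → c) → a) → c) → b) → b) → c): 0.5 > 0.4, so result = 0.4
((((((((not b → a) → c) → a) → c) → b) → b) → c) → c): 0.4 ≤ 0.4, so result = 1
(((((((((not b → a) → c) → a) → c) → b) → b) → c) → c) → b): 1 > 0.5, so result = 0.5
((((((((((not b → a) → c) → a) → c) → b) → b) → c) → c) → b) → a): 0.5 ≤ 0.9, so result = 1
(((((((((((not b → a) → c) → a) → c) → b) → b) → c) → c) → b) → a) → c): 1 > 0.4, so result = 0.4
not a: Gödel ¬ of 0.9 = 0 (operand ≠ 0)
((((((((((((not b → a) → c) → a) → c) → b) → b) → c) → c) → b) → a) → c) → not a): 0.4 > 0, so result = 0
(((((((((((((not b → a) → c) → a) → c) → b) → b) → c) → c) → b) → a) → c) → not a) → b): 0 ≤ 0.5, so result = 1
((((((((((((((not b → a) → c) → a) → c) → b) → b) → c) → c) → b) → a) → c) → not a) → b) → c): 1 > 0.4, so result = 0.4
(((((((((((((((not b → a) → c) → a) → c) → b) → b) → c) → c) → b) → a) → c) → not a) → b) → c) → b): 0.4 ≤ 0.5, so result = 1
((((((((((((((((not b → a) → c) → a) → c) → b) → b) → c) → c) → b) → a) → c) → not a) → b) → c) → b) → a): 1 > 0.9, so result = 0.9
(((((((((((((((((not b → a) → c) → a) → c) → b) → b) → c) → c) → b) → a) → c) → not a) → b) → c) → b) → a) → c): 0.9 > 0.4, so result = 0.4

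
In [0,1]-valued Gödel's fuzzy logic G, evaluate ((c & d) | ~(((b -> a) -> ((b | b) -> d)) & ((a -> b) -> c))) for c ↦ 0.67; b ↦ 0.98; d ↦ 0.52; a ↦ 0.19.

(c & d) = min(0.67, 0.52) = 0.52
(b -> a): 0.98 > 0.19, so result = 0.19
(b | b) = max(0.98, 0.98) = 0.98
((b | b) -> d): 0.98 > 0.52, so result = 0.52
((b -> a) -> ((b | b) -> d)): 0.19 ≤ 0.52, so result = 1
(a -> b): 0.19 ≤ 0.98, so result = 1
((a -> b) -> c): 1 > 0.67, so result = 0.67
(((b -> a) -> ((b | b) -> d)) & ((a -> b) -> c)) = min(1, 0.67) = 0.67
~(((b -> a) -> ((b | b) -> d)) & ((a -> b) -> c)): Gödel ¬ of 0.67 = 0 (operand ≠ 0)
((c & d) | ~(((b -> a) -> ((b | b) -> d)) & ((a -> b) -> c))) = max(0.52, 0) = 0.52

0.52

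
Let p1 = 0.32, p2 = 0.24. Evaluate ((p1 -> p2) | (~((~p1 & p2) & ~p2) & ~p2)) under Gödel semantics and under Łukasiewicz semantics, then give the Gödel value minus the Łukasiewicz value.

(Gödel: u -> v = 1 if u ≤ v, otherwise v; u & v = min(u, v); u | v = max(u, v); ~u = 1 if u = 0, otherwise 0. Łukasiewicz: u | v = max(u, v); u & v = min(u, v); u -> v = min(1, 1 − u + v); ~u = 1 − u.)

-0.68

Gödel evaluation:
  (p1 -> p2): 0.32 > 0.24, so result = 0.24
  ~p1: Gödel ¬ of 0.32 = 0 (operand ≠ 0)
  (~p1 & p2) = min(0, 0.24) = 0
  ~p2: Gödel ¬ of 0.24 = 0 (operand ≠ 0)
  ((~p1 & p2) & ~p2) = min(0, 0) = 0
  ~((~p1 & p2) & ~p2): Gödel ¬ of 0 = 1 (operand is 0)
  ~p2: Gödel ¬ of 0.24 = 0 (operand ≠ 0)
  (~((~p1 & p2) & ~p2) & ~p2) = min(1, 0) = 0
  ((p1 -> p2) | (~((~p1 & p2) & ~p2) & ~p2)) = max(0.24, 0) = 0.24
  Gödel value = 0.24
Łukasiewicz evaluation:
  (p1 -> p2): min(1, 1 − 0.32 + 0.24) = 0.92
  ~p1: Łukasiewicz ¬ gives 1 − 0.32 = 0.68
  (~p1 & p2) = min(0.68, 0.24) = 0.24
  ~p2: Łukasiewicz ¬ gives 1 − 0.24 = 0.76
  ((~p1 & p2) & ~p2) = min(0.24, 0.76) = 0.24
  ~((~p1 & p2) & ~p2): Łukasiewicz ¬ gives 1 − 0.24 = 0.76
  ~p2: Łukasiewicz ¬ gives 1 − 0.24 = 0.76
  (~((~p1 & p2) & ~p2) & ~p2) = min(0.76, 0.76) = 0.76
  ((p1 -> p2) | (~((~p1 & p2) & ~p2) & ~p2)) = max(0.92, 0.76) = 0.92
  Łukasiewicz value = 0.92
Difference: 0.24 − 0.92 = -0.68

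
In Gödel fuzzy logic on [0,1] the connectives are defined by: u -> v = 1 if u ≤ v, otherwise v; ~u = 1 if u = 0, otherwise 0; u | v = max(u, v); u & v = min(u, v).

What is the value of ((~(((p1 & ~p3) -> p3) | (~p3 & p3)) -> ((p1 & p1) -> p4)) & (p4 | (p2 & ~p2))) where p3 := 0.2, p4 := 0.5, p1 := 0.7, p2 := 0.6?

0.50

~p3: Gödel ¬ of 0.2 = 0 (operand ≠ 0)
(p1 & ~p3) = min(0.7, 0) = 0
((p1 & ~p3) -> p3): 0 ≤ 0.2, so result = 1
~p3: Gödel ¬ of 0.2 = 0 (operand ≠ 0)
(~p3 & p3) = min(0, 0.2) = 0
(((p1 & ~p3) -> p3) | (~p3 & p3)) = max(1, 0) = 1
~(((p1 & ~p3) -> p3) | (~p3 & p3)): Gödel ¬ of 1 = 0 (operand ≠ 0)
(p1 & p1) = min(0.7, 0.7) = 0.7
((p1 & p1) -> p4): 0.7 > 0.5, so result = 0.5
(~(((p1 & ~p3) -> p3) | (~p3 & p3)) -> ((p1 & p1) -> p4)): 0 ≤ 0.5, so result = 1
~p2: Gödel ¬ of 0.6 = 0 (operand ≠ 0)
(p2 & ~p2) = min(0.6, 0) = 0
(p4 | (p2 & ~p2)) = max(0.5, 0) = 0.5
((~(((p1 & ~p3) -> p3) | (~p3 & p3)) -> ((p1 & p1) -> p4)) & (p4 | (p2 & ~p2))) = min(1, 0.5) = 0.5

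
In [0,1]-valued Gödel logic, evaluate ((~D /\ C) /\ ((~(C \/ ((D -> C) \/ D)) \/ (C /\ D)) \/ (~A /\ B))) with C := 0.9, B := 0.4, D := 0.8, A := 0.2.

~D: Gödel ¬ of 0.8 = 0 (operand ≠ 0)
(~D /\ C) = min(0, 0.9) = 0
(D -> C): 0.8 ≤ 0.9, so result = 1
((D -> C) \/ D) = max(1, 0.8) = 1
(C \/ ((D -> C) \/ D)) = max(0.9, 1) = 1
~(C \/ ((D -> C) \/ D)): Gödel ¬ of 1 = 0 (operand ≠ 0)
(C /\ D) = min(0.9, 0.8) = 0.8
(~(C \/ ((D -> C) \/ D)) \/ (C /\ D)) = max(0, 0.8) = 0.8
~A: Gödel ¬ of 0.2 = 0 (operand ≠ 0)
(~A /\ B) = min(0, 0.4) = 0
((~(C \/ ((D -> C) \/ D)) \/ (C /\ D)) \/ (~A /\ B)) = max(0.8, 0) = 0.8
((~D /\ C) /\ ((~(C \/ ((D -> C) \/ D)) \/ (C /\ D)) \/ (~A /\ B))) = min(0, 0.8) = 0

0.00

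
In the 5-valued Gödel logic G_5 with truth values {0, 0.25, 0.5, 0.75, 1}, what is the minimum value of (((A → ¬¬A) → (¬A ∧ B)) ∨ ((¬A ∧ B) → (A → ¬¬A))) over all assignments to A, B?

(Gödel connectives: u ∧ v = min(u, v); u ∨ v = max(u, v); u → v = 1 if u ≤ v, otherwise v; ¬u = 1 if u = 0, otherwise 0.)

1.00

Every assignment gives 1. For instance at A = 0, B = 0:
  ¬A: Gödel ¬ of 0 = 1 (operand is 0)
  ¬¬A: Gödel ¬ of 1 = 0 (operand ≠ 0)
  (A → ¬¬A): 0 ≤ 0, so result = 1
  ¬A: Gödel ¬ of 0 = 1 (operand is 0)
  (¬A ∧ B) = min(1, 0) = 0
  ((A → ¬¬A) → (¬A ∧ B)): 1 > 0, so result = 0
  ¬A: Gödel ¬ of 0 = 1 (operand is 0)
  (¬A ∧ B) = min(1, 0) = 0
  ¬A: Gödel ¬ of 0 = 1 (operand is 0)
  ¬¬A: Gödel ¬ of 1 = 0 (operand ≠ 0)
  (A → ¬¬A): 0 ≤ 0, so result = 1
  ((¬A ∧ B) → (A → ¬¬A)): 0 ≤ 1, so result = 1
  (((A → ¬¬A) → (¬A ∧ B)) ∨ ((¬A ∧ B) → (A → ¬¬A))) = max(0, 1) = 1
All 25 assignments give value 1 — the formula is a G_5-tautology.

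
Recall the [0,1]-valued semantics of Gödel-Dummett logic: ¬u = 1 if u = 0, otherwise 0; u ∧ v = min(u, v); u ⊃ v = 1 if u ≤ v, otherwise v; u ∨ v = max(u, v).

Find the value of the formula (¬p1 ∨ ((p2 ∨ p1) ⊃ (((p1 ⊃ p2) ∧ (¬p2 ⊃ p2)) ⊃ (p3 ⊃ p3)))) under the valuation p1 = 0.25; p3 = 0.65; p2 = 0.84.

¬p1: Gödel ¬ of 0.25 = 0 (operand ≠ 0)
(p2 ∨ p1) = max(0.84, 0.25) = 0.84
(p1 ⊃ p2): 0.25 ≤ 0.84, so result = 1
¬p2: Gödel ¬ of 0.84 = 0 (operand ≠ 0)
(¬p2 ⊃ p2): 0 ≤ 0.84, so result = 1
((p1 ⊃ p2) ∧ (¬p2 ⊃ p2)) = min(1, 1) = 1
(p3 ⊃ p3): 0.65 ≤ 0.65, so result = 1
(((p1 ⊃ p2) ∧ (¬p2 ⊃ p2)) ⊃ (p3 ⊃ p3)): 1 ≤ 1, so result = 1
((p2 ∨ p1) ⊃ (((p1 ⊃ p2) ∧ (¬p2 ⊃ p2)) ⊃ (p3 ⊃ p3))): 0.84 ≤ 1, so result = 1
(¬p1 ∨ ((p2 ∨ p1) ⊃ (((p1 ⊃ p2) ∧ (¬p2 ⊃ p2)) ⊃ (p3 ⊃ p3)))) = max(0, 1) = 1

1.00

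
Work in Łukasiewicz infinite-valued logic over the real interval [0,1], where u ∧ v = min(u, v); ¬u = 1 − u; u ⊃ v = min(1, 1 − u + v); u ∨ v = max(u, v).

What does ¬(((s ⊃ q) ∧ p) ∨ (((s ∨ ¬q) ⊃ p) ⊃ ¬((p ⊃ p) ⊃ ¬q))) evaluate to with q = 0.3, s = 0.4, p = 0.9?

0.10

(s ⊃ q): min(1, 1 − 0.4 + 0.3) = 0.9
((s ⊃ q) ∧ p) = min(0.9, 0.9) = 0.9
¬q: Łukasiewicz ¬ gives 1 − 0.3 = 0.7
(s ∨ ¬q) = max(0.4, 0.7) = 0.7
((s ∨ ¬q) ⊃ p): min(1, 1 − 0.7 + 0.9) = 1
(p ⊃ p): min(1, 1 − 0.9 + 0.9) = 1
¬q: Łukasiewicz ¬ gives 1 − 0.3 = 0.7
((p ⊃ p) ⊃ ¬q): min(1, 1 − 1 + 0.7) = 0.7
¬((p ⊃ p) ⊃ ¬q): Łukasiewicz ¬ gives 1 − 0.7 = 0.3
(((s ∨ ¬q) ⊃ p) ⊃ ¬((p ⊃ p) ⊃ ¬q)): min(1, 1 − 1 + 0.3) = 0.3
(((s ⊃ q) ∧ p) ∨ (((s ∨ ¬q) ⊃ p) ⊃ ¬((p ⊃ p) ⊃ ¬q))) = max(0.9, 0.3) = 0.9
¬(((s ⊃ q) ∧ p) ∨ (((s ∨ ¬q) ⊃ p) ⊃ ¬((p ⊃ p) ⊃ ¬q))): Łukasiewicz ¬ gives 1 − 0.9 = 0.1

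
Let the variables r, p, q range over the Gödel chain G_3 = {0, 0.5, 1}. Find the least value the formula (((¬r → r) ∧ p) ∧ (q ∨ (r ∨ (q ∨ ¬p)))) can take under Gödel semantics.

The minimum is attained at r = 0, p = 0, q = 0:
  ¬r: Gödel ¬ of 0 = 1 (operand is 0)
  (¬r → r): 1 > 0, so result = 0
  ((¬r → r) ∧ p) = min(0, 0) = 0
  ¬p: Gödel ¬ of 0 = 1 (operand is 0)
  (q ∨ ¬p) = max(0, 1) = 1
  (r ∨ (q ∨ ¬p)) = max(0, 1) = 1
  (q ∨ (r ∨ (q ∨ ¬p))) = max(0, 1) = 1
  (((¬r → r) ∧ p) ∧ (q ∨ (r ∨ (q ∨ ¬p)))) = min(0, 1) = 0
Checking all 27 assignments confirms none give a value below 0.00.

0.00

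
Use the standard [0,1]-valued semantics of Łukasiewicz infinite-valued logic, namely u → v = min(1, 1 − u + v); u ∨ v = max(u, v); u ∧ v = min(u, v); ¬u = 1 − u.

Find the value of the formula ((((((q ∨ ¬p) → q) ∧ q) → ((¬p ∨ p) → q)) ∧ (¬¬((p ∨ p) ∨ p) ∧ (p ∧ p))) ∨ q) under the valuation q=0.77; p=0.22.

0.77

¬p: Łukasiewicz ¬ gives 1 − 0.22 = 0.78
(q ∨ ¬p) = max(0.77, 0.78) = 0.78
((q ∨ ¬p) → q): min(1, 1 − 0.78 + 0.77) = 0.99
(((q ∨ ¬p) → q) ∧ q) = min(0.99, 0.77) = 0.77
¬p: Łukasiewicz ¬ gives 1 − 0.22 = 0.78
(¬p ∨ p) = max(0.78, 0.22) = 0.78
((¬p ∨ p) → q): min(1, 1 − 0.78 + 0.77) = 0.99
((((q ∨ ¬p) → q) ∧ q) → ((¬p ∨ p) → q)): min(1, 1 − 0.77 + 0.99) = 1
(p ∨ p) = max(0.22, 0.22) = 0.22
((p ∨ p) ∨ p) = max(0.22, 0.22) = 0.22
¬((p ∨ p) ∨ p): Łukasiewicz ¬ gives 1 − 0.22 = 0.78
¬¬((p ∨ p) ∨ p): Łukasiewicz ¬ gives 1 − 0.78 = 0.22
(p ∧ p) = min(0.22, 0.22) = 0.22
(¬¬((p ∨ p) ∨ p) ∧ (p ∧ p)) = min(0.22, 0.22) = 0.22
(((((q ∨ ¬p) → q) ∧ q) → ((¬p ∨ p) → q)) ∧ (¬¬((p ∨ p) ∨ p) ∧ (p ∧ p))) = min(1, 0.22) = 0.22
((((((q ∨ ¬p) → q) ∧ q) → ((¬p ∨ p) → q)) ∧ (¬¬((p ∨ p) ∨ p) ∧ (p ∧ p))) ∨ q) = max(0.22, 0.77) = 0.77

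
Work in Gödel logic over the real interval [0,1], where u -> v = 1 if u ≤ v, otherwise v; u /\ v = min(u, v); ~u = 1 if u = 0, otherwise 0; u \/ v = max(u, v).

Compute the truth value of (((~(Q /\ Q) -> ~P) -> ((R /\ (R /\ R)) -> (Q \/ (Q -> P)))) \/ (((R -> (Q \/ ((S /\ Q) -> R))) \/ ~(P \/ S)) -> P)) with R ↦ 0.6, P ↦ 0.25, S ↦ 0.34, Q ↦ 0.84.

(Q /\ Q) = min(0.84, 0.84) = 0.84
~(Q /\ Q): Gödel ¬ of 0.84 = 0 (operand ≠ 0)
~P: Gödel ¬ of 0.25 = 0 (operand ≠ 0)
(~(Q /\ Q) -> ~P): 0 ≤ 0, so result = 1
(R /\ R) = min(0.6, 0.6) = 0.6
(R /\ (R /\ R)) = min(0.6, 0.6) = 0.6
(Q -> P): 0.84 > 0.25, so result = 0.25
(Q \/ (Q -> P)) = max(0.84, 0.25) = 0.84
((R /\ (R /\ R)) -> (Q \/ (Q -> P))): 0.6 ≤ 0.84, so result = 1
((~(Q /\ Q) -> ~P) -> ((R /\ (R /\ R)) -> (Q \/ (Q -> P)))): 1 ≤ 1, so result = 1
(S /\ Q) = min(0.34, 0.84) = 0.34
((S /\ Q) -> R): 0.34 ≤ 0.6, so result = 1
(Q \/ ((S /\ Q) -> R)) = max(0.84, 1) = 1
(R -> (Q \/ ((S /\ Q) -> R))): 0.6 ≤ 1, so result = 1
(P \/ S) = max(0.25, 0.34) = 0.34
~(P \/ S): Gödel ¬ of 0.34 = 0 (operand ≠ 0)
((R -> (Q \/ ((S /\ Q) -> R))) \/ ~(P \/ S)) = max(1, 0) = 1
(((R -> (Q \/ ((S /\ Q) -> R))) \/ ~(P \/ S)) -> P): 1 > 0.25, so result = 0.25
(((~(Q /\ Q) -> ~P) -> ((R /\ (R /\ R)) -> (Q \/ (Q -> P)))) \/ (((R -> (Q \/ ((S /\ Q) -> R))) \/ ~(P \/ S)) -> P)) = max(1, 0.25) = 1

1.00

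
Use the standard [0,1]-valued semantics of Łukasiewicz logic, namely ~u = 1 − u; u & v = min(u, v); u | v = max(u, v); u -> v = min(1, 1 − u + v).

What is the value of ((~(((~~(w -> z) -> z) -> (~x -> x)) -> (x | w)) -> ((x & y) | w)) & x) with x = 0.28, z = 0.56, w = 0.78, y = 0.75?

(w -> z): min(1, 1 − 0.78 + 0.56) = 0.78
~(w -> z): Łukasiewicz ¬ gives 1 − 0.78 = 0.22
~~(w -> z): Łukasiewicz ¬ gives 1 − 0.22 = 0.78
(~~(w -> z) -> z): min(1, 1 − 0.78 + 0.56) = 0.78
~x: Łukasiewicz ¬ gives 1 − 0.28 = 0.72
(~x -> x): min(1, 1 − 0.72 + 0.28) = 0.56
((~~(w -> z) -> z) -> (~x -> x)): min(1, 1 − 0.78 + 0.56) = 0.78
(x | w) = max(0.28, 0.78) = 0.78
(((~~(w -> z) -> z) -> (~x -> x)) -> (x | w)): min(1, 1 − 0.78 + 0.78) = 1
~(((~~(w -> z) -> z) -> (~x -> x)) -> (x | w)): Łukasiewicz ¬ gives 1 − 1 = 0
(x & y) = min(0.28, 0.75) = 0.28
((x & y) | w) = max(0.28, 0.78) = 0.78
(~(((~~(w -> z) -> z) -> (~x -> x)) -> (x | w)) -> ((x & y) | w)): min(1, 1 − 0 + 0.78) = 1
((~(((~~(w -> z) -> z) -> (~x -> x)) -> (x | w)) -> ((x & y) | w)) & x) = min(1, 0.28) = 0.28

0.28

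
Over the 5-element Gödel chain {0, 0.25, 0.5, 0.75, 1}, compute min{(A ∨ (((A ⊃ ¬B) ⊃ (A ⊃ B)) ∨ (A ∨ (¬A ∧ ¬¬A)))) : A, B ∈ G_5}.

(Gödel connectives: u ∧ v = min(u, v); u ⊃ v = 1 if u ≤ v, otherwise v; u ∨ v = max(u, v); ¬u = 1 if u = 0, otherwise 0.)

0.25

The minimum is attained at A = 0.25, B = 0:
  ¬B: Gödel ¬ of 0 = 1 (operand is 0)
  (A ⊃ ¬B): 0.25 ≤ 1, so result = 1
  (A ⊃ B): 0.25 > 0, so result = 0
  ((A ⊃ ¬B) ⊃ (A ⊃ B)): 1 > 0, so result = 0
  ¬A: Gödel ¬ of 0.25 = 0 (operand ≠ 0)
  ¬A: Gödel ¬ of 0.25 = 0 (operand ≠ 0)
  ¬¬A: Gödel ¬ of 0 = 1 (operand is 0)
  (¬A ∧ ¬¬A) = min(0, 1) = 0
  (A ∨ (¬A ∧ ¬¬A)) = max(0.25, 0) = 0.25
  (((A ⊃ ¬B) ⊃ (A ⊃ B)) ∨ (A ∨ (¬A ∧ ¬¬A))) = max(0, 0.25) = 0.25
  (A ∨ (((A ⊃ ¬B) ⊃ (A ⊃ B)) ∨ (A ∨ (¬A ∧ ¬¬A)))) = max(0.25, 0.25) = 0.25
Checking all 25 assignments confirms none give a value below 0.25.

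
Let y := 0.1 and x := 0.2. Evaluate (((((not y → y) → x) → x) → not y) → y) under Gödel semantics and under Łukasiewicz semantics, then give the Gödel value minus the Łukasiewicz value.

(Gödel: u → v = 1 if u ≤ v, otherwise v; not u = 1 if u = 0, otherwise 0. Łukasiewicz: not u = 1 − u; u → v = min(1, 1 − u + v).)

Gödel evaluation:
  not y: Gödel ¬ of 0.1 = 0 (operand ≠ 0)
  (not y → y): 0 ≤ 0.1, so result = 1
  ((not y → y) → x): 1 > 0.2, so result = 0.2
  (((not y → y) → x) → x): 0.2 ≤ 0.2, so result = 1
  not y: Gödel ¬ of 0.1 = 0 (operand ≠ 0)
  ((((not y → y) → x) → x) → not y): 1 > 0, so result = 0
  (((((not y → y) → x) → x) → not y) → y): 0 ≤ 0.1, so result = 1
  Gödel value = 1
Łukasiewicz evaluation:
  not y: Łukasiewicz ¬ gives 1 − 0.1 = 0.9
  (not y → y): min(1, 1 − 0.9 + 0.1) = 0.2
  ((not y → y) → x): min(1, 1 − 0.2 + 0.2) = 1
  (((not y → y) → x) → x): min(1, 1 − 1 + 0.2) = 0.2
  not y: Łukasiewicz ¬ gives 1 − 0.1 = 0.9
  ((((not y → y) → x) → x) → not y): min(1, 1 − 0.2 + 0.9) = 1
  (((((not y → y) → x) → x) → not y) → y): min(1, 1 − 1 + 0.1) = 0.1
  Łukasiewicz value = 0.1
Difference: 1 − 0.1 = 0.90

0.90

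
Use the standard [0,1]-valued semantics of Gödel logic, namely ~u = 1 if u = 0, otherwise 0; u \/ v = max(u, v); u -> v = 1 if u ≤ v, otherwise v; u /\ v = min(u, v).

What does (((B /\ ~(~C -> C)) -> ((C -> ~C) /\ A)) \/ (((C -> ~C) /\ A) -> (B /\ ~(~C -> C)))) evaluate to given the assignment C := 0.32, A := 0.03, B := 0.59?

1.00

~C: Gödel ¬ of 0.32 = 0 (operand ≠ 0)
(~C -> C): 0 ≤ 0.32, so result = 1
~(~C -> C): Gödel ¬ of 1 = 0 (operand ≠ 0)
(B /\ ~(~C -> C)) = min(0.59, 0) = 0
~C: Gödel ¬ of 0.32 = 0 (operand ≠ 0)
(C -> ~C): 0.32 > 0, so result = 0
((C -> ~C) /\ A) = min(0, 0.03) = 0
((B /\ ~(~C -> C)) -> ((C -> ~C) /\ A)): 0 ≤ 0, so result = 1
~C: Gödel ¬ of 0.32 = 0 (operand ≠ 0)
(C -> ~C): 0.32 > 0, so result = 0
((C -> ~C) /\ A) = min(0, 0.03) = 0
~C: Gödel ¬ of 0.32 = 0 (operand ≠ 0)
(~C -> C): 0 ≤ 0.32, so result = 1
~(~C -> C): Gödel ¬ of 1 = 0 (operand ≠ 0)
(B /\ ~(~C -> C)) = min(0.59, 0) = 0
(((C -> ~C) /\ A) -> (B /\ ~(~C -> C))): 0 ≤ 0, so result = 1
(((B /\ ~(~C -> C)) -> ((C -> ~C) /\ A)) \/ (((C -> ~C) /\ A) -> (B /\ ~(~C -> C)))) = max(1, 1) = 1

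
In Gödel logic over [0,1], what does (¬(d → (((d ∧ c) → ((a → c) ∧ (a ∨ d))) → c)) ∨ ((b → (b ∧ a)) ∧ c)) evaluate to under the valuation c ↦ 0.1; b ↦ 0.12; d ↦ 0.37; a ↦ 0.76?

0.10

(d ∧ c) = min(0.37, 0.1) = 0.1
(a → c): 0.76 > 0.1, so result = 0.1
(a ∨ d) = max(0.76, 0.37) = 0.76
((a → c) ∧ (a ∨ d)) = min(0.1, 0.76) = 0.1
((d ∧ c) → ((a → c) ∧ (a ∨ d))): 0.1 ≤ 0.1, so result = 1
(((d ∧ c) → ((a → c) ∧ (a ∨ d))) → c): 1 > 0.1, so result = 0.1
(d → (((d ∧ c) → ((a → c) ∧ (a ∨ d))) → c)): 0.37 > 0.1, so result = 0.1
¬(d → (((d ∧ c) → ((a → c) ∧ (a ∨ d))) → c)): Gödel ¬ of 0.1 = 0 (operand ≠ 0)
(b ∧ a) = min(0.12, 0.76) = 0.12
(b → (b ∧ a)): 0.12 ≤ 0.12, so result = 1
((b → (b ∧ a)) ∧ c) = min(1, 0.1) = 0.1
(¬(d → (((d ∧ c) → ((a → c) ∧ (a ∨ d))) → c)) ∨ ((b → (b ∧ a)) ∧ c)) = max(0, 0.1) = 0.1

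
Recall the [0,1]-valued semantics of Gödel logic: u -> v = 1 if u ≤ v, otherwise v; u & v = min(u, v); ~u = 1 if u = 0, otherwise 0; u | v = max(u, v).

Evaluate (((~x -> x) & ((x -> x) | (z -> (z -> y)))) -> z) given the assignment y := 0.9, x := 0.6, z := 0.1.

0.10

~x: Gödel ¬ of 0.6 = 0 (operand ≠ 0)
(~x -> x): 0 ≤ 0.6, so result = 1
(x -> x): 0.6 ≤ 0.6, so result = 1
(z -> y): 0.1 ≤ 0.9, so result = 1
(z -> (z -> y)): 0.1 ≤ 1, so result = 1
((x -> x) | (z -> (z -> y))) = max(1, 1) = 1
((~x -> x) & ((x -> x) | (z -> (z -> y)))) = min(1, 1) = 1
(((~x -> x) & ((x -> x) | (z -> (z -> y)))) -> z): 1 > 0.1, so result = 0.1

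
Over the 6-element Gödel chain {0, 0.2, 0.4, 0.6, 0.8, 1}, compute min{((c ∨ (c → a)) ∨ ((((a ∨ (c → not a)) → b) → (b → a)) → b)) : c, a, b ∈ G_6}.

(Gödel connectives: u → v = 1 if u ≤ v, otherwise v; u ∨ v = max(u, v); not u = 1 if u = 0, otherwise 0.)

0.20

The minimum is attained at c = 0.2, a = 0, b = 0:
  (c → a): 0.2 > 0, so result = 0
  (c ∨ (c → a)) = max(0.2, 0) = 0.2
  not a: Gödel ¬ of 0 = 1 (operand is 0)
  (c → not a): 0.2 ≤ 1, so result = 1
  (a ∨ (c → not a)) = max(0, 1) = 1
  ((a ∨ (c → not a)) → b): 1 > 0, so result = 0
  (b → a): 0 ≤ 0, so result = 1
  (((a ∨ (c → not a)) → b) → (b → a)): 0 ≤ 1, so result = 1
  ((((a ∨ (c → not a)) → b) → (b → a)) → b): 1 > 0, so result = 0
  ((c ∨ (c → a)) ∨ ((((a ∨ (c → not a)) → b) → (b → a)) → b)) = max(0.2, 0) = 0.2
Checking all 216 assignments confirms none give a value below 0.20.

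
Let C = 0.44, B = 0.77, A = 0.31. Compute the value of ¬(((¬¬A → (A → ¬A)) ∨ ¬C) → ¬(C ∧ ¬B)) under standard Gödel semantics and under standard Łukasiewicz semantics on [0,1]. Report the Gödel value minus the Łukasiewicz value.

Gödel evaluation:
  ¬A: Gödel ¬ of 0.31 = 0 (operand ≠ 0)
  ¬¬A: Gödel ¬ of 0 = 1 (operand is 0)
  ¬A: Gödel ¬ of 0.31 = 0 (operand ≠ 0)
  (A → ¬A): 0.31 > 0, so result = 0
  (¬¬A → (A → ¬A)): 1 > 0, so result = 0
  ¬C: Gödel ¬ of 0.44 = 0 (operand ≠ 0)
  ((¬¬A → (A → ¬A)) ∨ ¬C) = max(0, 0) = 0
  ¬B: Gödel ¬ of 0.77 = 0 (operand ≠ 0)
  (C ∧ ¬B) = min(0.44, 0) = 0
  ¬(C ∧ ¬B): Gödel ¬ of 0 = 1 (operand is 0)
  (((¬¬A → (A → ¬A)) ∨ ¬C) → ¬(C ∧ ¬B)): 0 ≤ 1, so result = 1
  ¬(((¬¬A → (A → ¬A)) ∨ ¬C) → ¬(C ∧ ¬B)): Gödel ¬ of 1 = 0 (operand ≠ 0)
  Gödel value = 0
Łukasiewicz evaluation:
  ¬A: Łukasiewicz ¬ gives 1 − 0.31 = 0.69
  ¬¬A: Łukasiewicz ¬ gives 1 − 0.69 = 0.31
  ¬A: Łukasiewicz ¬ gives 1 − 0.31 = 0.69
  (A → ¬A): min(1, 1 − 0.31 + 0.69) = 1
  (¬¬A → (A → ¬A)): min(1, 1 − 0.31 + 1) = 1
  ¬C: Łukasiewicz ¬ gives 1 − 0.44 = 0.56
  ((¬¬A → (A → ¬A)) ∨ ¬C) = max(1, 0.56) = 1
  ¬B: Łukasiewicz ¬ gives 1 − 0.77 = 0.23
  (C ∧ ¬B) = min(0.44, 0.23) = 0.23
  ¬(C ∧ ¬B): Łukasiewicz ¬ gives 1 − 0.23 = 0.77
  (((¬¬A → (A → ¬A)) ∨ ¬C) → ¬(C ∧ ¬B)): min(1, 1 − 1 + 0.77) = 0.77
  ¬(((¬¬A → (A → ¬A)) ∨ ¬C) → ¬(C ∧ ¬B)): Łukasiewicz ¬ gives 1 − 0.77 = 0.23
  Łukasiewicz value = 0.23
Difference: 0 − 0.23 = -0.23

-0.23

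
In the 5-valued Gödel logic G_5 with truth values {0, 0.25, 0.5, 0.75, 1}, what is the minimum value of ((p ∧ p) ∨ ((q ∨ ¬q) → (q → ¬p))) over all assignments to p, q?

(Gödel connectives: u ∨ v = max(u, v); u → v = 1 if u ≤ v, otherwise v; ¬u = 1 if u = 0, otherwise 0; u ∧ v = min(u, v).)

The minimum is attained at p = 0.25, q = 0.25:
  (p ∧ p) = min(0.25, 0.25) = 0.25
  ¬q: Gödel ¬ of 0.25 = 0 (operand ≠ 0)
  (q ∨ ¬q) = max(0.25, 0) = 0.25
  ¬p: Gödel ¬ of 0.25 = 0 (operand ≠ 0)
  (q → ¬p): 0.25 > 0, so result = 0
  ((q ∨ ¬q) → (q → ¬p)): 0.25 > 0, so result = 0
  ((p ∧ p) ∨ ((q ∨ ¬q) → (q → ¬p))) = max(0.25, 0) = 0.25
Checking all 25 assignments confirms none give a value below 0.25.

0.25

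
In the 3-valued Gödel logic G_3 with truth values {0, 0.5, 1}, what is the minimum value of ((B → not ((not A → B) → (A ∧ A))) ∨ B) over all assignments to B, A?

0.50

The minimum is attained at B = 0.5, A = 0.5:
  not A: Gödel ¬ of 0.5 = 0 (operand ≠ 0)
  (not A → B): 0 ≤ 0.5, so result = 1
  (A ∧ A) = min(0.5, 0.5) = 0.5
  ((not A → B) → (A ∧ A)): 1 > 0.5, so result = 0.5
  not ((not A → B) → (A ∧ A)): Gödel ¬ of 0.5 = 0 (operand ≠ 0)
  (B → not ((not A → B) → (A ∧ A))): 0.5 > 0, so result = 0
  ((B → not ((not A → B) → (A ∧ A))) ∨ B) = max(0, 0.5) = 0.5
Checking all 9 assignments confirms none give a value below 0.50.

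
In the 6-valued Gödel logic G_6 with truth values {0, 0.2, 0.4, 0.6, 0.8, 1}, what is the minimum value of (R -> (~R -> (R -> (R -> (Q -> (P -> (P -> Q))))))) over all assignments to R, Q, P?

1.00

Every assignment gives 1. For instance at R = 0, Q = 0, P = 0:
  ~R: Gödel ¬ of 0 = 1 (operand is 0)
  (P -> Q): 0 ≤ 0, so result = 1
  (P -> (P -> Q)): 0 ≤ 1, so result = 1
  (Q -> (P -> (P -> Q))): 0 ≤ 1, so result = 1
  (R -> (Q -> (P -> (P -> Q)))): 0 ≤ 1, so result = 1
  (R -> (R -> (Q -> (P -> (P -> Q))))): 0 ≤ 1, so result = 1
  (~R -> (R -> (R -> (Q -> (P -> (P -> Q)))))): 1 ≤ 1, so result = 1
  (R -> (~R -> (R -> (R -> (Q -> (P -> (P -> Q))))))): 0 ≤ 1, so result = 1
All 216 assignments give value 1 — the formula is a G_6-tautology.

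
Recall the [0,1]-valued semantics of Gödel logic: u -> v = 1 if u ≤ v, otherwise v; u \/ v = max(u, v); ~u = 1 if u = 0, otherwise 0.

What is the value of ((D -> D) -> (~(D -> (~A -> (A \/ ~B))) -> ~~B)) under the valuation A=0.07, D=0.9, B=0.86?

(D -> D): 0.9 ≤ 0.9, so result = 1
~A: Gödel ¬ of 0.07 = 0 (operand ≠ 0)
~B: Gödel ¬ of 0.86 = 0 (operand ≠ 0)
(A \/ ~B) = max(0.07, 0) = 0.07
(~A -> (A \/ ~B)): 0 ≤ 0.07, so result = 1
(D -> (~A -> (A \/ ~B))): 0.9 ≤ 1, so result = 1
~(D -> (~A -> (A \/ ~B))): Gödel ¬ of 1 = 0 (operand ≠ 0)
~B: Gödel ¬ of 0.86 = 0 (operand ≠ 0)
~~B: Gödel ¬ of 0 = 1 (operand is 0)
(~(D -> (~A -> (A \/ ~B))) -> ~~B): 0 ≤ 1, so result = 1
((D -> D) -> (~(D -> (~A -> (A \/ ~B))) -> ~~B)): 1 ≤ 1, so result = 1

1.00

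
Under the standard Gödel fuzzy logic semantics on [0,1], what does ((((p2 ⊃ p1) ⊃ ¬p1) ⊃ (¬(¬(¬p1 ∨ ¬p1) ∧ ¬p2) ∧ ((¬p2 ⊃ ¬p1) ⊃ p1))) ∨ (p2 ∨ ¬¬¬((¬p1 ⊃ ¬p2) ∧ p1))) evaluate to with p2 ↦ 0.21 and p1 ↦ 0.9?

(p2 ⊃ p1): 0.21 ≤ 0.9, so result = 1
¬p1: Gödel ¬ of 0.9 = 0 (operand ≠ 0)
((p2 ⊃ p1) ⊃ ¬p1): 1 > 0, so result = 0
¬p1: Gödel ¬ of 0.9 = 0 (operand ≠ 0)
¬p1: Gödel ¬ of 0.9 = 0 (operand ≠ 0)
(¬p1 ∨ ¬p1) = max(0, 0) = 0
¬(¬p1 ∨ ¬p1): Gödel ¬ of 0 = 1 (operand is 0)
¬p2: Gödel ¬ of 0.21 = 0 (operand ≠ 0)
(¬(¬p1 ∨ ¬p1) ∧ ¬p2) = min(1, 0) = 0
¬(¬(¬p1 ∨ ¬p1) ∧ ¬p2): Gödel ¬ of 0 = 1 (operand is 0)
¬p2: Gödel ¬ of 0.21 = 0 (operand ≠ 0)
¬p1: Gödel ¬ of 0.9 = 0 (operand ≠ 0)
(¬p2 ⊃ ¬p1): 0 ≤ 0, so result = 1
((¬p2 ⊃ ¬p1) ⊃ p1): 1 > 0.9, so result = 0.9
(¬(¬(¬p1 ∨ ¬p1) ∧ ¬p2) ∧ ((¬p2 ⊃ ¬p1) ⊃ p1)) = min(1, 0.9) = 0.9
(((p2 ⊃ p1) ⊃ ¬p1) ⊃ (¬(¬(¬p1 ∨ ¬p1) ∧ ¬p2) ∧ ((¬p2 ⊃ ¬p1) ⊃ p1))): 0 ≤ 0.9, so result = 1
¬p1: Gödel ¬ of 0.9 = 0 (operand ≠ 0)
¬p2: Gödel ¬ of 0.21 = 0 (operand ≠ 0)
(¬p1 ⊃ ¬p2): 0 ≤ 0, so result = 1
((¬p1 ⊃ ¬p2) ∧ p1) = min(1, 0.9) = 0.9
¬((¬p1 ⊃ ¬p2) ∧ p1): Gödel ¬ of 0.9 = 0 (operand ≠ 0)
¬¬((¬p1 ⊃ ¬p2) ∧ p1): Gödel ¬ of 0 = 1 (operand is 0)
¬¬¬((¬p1 ⊃ ¬p2) ∧ p1): Gödel ¬ of 1 = 0 (operand ≠ 0)
(p2 ∨ ¬¬¬((¬p1 ⊃ ¬p2) ∧ p1)) = max(0.21, 0) = 0.21
((((p2 ⊃ p1) ⊃ ¬p1) ⊃ (¬(¬(¬p1 ∨ ¬p1) ∧ ¬p2) ∧ ((¬p2 ⊃ ¬p1) ⊃ p1))) ∨ (p2 ∨ ¬¬¬((¬p1 ⊃ ¬p2) ∧ p1))) = max(1, 0.21) = 1

1.00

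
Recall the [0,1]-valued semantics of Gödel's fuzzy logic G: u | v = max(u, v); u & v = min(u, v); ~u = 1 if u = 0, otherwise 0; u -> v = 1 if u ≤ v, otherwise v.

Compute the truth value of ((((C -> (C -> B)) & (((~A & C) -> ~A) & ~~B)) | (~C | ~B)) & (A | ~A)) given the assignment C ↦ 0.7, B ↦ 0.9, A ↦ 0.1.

(C -> B): 0.7 ≤ 0.9, so result = 1
(C -> (C -> B)): 0.7 ≤ 1, so result = 1
~A: Gödel ¬ of 0.1 = 0 (operand ≠ 0)
(~A & C) = min(0, 0.7) = 0
~A: Gödel ¬ of 0.1 = 0 (operand ≠ 0)
((~A & C) -> ~A): 0 ≤ 0, so result = 1
~B: Gödel ¬ of 0.9 = 0 (operand ≠ 0)
~~B: Gödel ¬ of 0 = 1 (operand is 0)
(((~A & C) -> ~A) & ~~B) = min(1, 1) = 1
((C -> (C -> B)) & (((~A & C) -> ~A) & ~~B)) = min(1, 1) = 1
~C: Gödel ¬ of 0.7 = 0 (operand ≠ 0)
~B: Gödel ¬ of 0.9 = 0 (operand ≠ 0)
(~C | ~B) = max(0, 0) = 0
(((C -> (C -> B)) & (((~A & C) -> ~A) & ~~B)) | (~C | ~B)) = max(1, 0) = 1
~A: Gödel ¬ of 0.1 = 0 (operand ≠ 0)
(A | ~A) = max(0.1, 0) = 0.1
((((C -> (C -> B)) & (((~A & C) -> ~A) & ~~B)) | (~C | ~B)) & (A | ~A)) = min(1, 0.1) = 0.1

0.10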